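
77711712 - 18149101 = 59562611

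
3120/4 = 780 = 780.00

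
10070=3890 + 6180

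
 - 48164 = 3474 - 51638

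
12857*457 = 5875649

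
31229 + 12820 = 44049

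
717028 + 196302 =913330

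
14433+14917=29350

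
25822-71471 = -45649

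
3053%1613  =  1440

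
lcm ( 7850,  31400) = 31400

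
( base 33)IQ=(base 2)1001101100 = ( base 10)620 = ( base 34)i8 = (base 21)18b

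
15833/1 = 15833 = 15833.00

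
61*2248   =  137128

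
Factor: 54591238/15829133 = 2^1 * 13^1*191^1*1063^( - 1 )*10993^1*14891^(  -  1 )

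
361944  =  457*792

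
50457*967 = 48791919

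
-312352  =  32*( - 9761) 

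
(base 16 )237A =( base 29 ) AN5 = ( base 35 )7EH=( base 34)7t4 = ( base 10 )9082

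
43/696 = 43/696 = 0.06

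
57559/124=57559/124 = 464.19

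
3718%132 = 22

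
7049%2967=1115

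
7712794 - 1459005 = 6253789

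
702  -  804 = - 102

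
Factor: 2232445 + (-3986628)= - 271^1*6473^1 = - 1754183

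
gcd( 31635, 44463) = 3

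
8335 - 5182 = 3153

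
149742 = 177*846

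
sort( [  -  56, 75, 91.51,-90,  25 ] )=[- 90, - 56, 25, 75, 91.51]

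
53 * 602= 31906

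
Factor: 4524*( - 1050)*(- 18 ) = 2^4*3^4*5^2*7^1*13^1*29^1 = 85503600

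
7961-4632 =3329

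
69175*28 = 1936900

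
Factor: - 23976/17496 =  - 3^(-3)*37^1 = -37/27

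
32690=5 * 6538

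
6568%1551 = 364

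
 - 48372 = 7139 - 55511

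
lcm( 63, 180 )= 1260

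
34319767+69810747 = 104130514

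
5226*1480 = 7734480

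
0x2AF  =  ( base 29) nk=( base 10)687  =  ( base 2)1010101111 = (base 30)mr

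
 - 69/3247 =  - 1+3178/3247 = -0.02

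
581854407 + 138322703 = 720177110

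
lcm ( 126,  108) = 756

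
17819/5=17819/5 = 3563.80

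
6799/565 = 12 + 19/565=12.03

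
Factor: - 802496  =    -  2^6*12539^1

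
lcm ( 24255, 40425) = 121275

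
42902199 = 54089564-11187365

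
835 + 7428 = 8263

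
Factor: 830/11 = 2^1*5^1*11^( - 1 ) *83^1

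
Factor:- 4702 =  - 2^1*2351^1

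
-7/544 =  - 7/544=- 0.01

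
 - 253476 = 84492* ( - 3 ) 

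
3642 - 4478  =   - 836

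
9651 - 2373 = 7278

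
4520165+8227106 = 12747271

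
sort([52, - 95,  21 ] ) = [- 95, 21 , 52 ] 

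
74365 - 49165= 25200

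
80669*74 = 5969506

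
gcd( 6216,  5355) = 21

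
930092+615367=1545459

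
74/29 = 2+16/29 = 2.55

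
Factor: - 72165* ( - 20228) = 1459753620 = 2^2*3^1*5^1*13^1*17^1  *283^1* 389^1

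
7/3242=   7/3242  =  0.00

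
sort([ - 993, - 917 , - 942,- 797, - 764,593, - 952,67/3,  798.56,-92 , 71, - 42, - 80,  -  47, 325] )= [ - 993, - 952,-942,  -  917, - 797, - 764, - 92, - 80,-47, - 42,67/3,71,325, 593, 798.56]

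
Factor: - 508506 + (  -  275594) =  - 784100 = - 2^2*5^2*7841^1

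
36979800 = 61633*600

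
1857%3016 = 1857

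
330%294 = 36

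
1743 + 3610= 5353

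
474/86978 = 237/43489 = 0.01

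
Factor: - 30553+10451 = -2^1*19^1*23^2 = - 20102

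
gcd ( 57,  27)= 3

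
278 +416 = 694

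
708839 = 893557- 184718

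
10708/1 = 10708 = 10708.00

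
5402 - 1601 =3801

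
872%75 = 47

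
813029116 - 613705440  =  199323676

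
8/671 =8/671 =0.01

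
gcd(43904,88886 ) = 98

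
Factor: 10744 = 2^3 *17^1*79^1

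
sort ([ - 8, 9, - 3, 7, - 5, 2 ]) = [ - 8,  -  5,  -  3, 2,7, 9 ] 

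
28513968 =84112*339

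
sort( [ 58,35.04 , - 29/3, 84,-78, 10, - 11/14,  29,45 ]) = [ - 78, - 29/3, - 11/14, 10,29, 35.04, 45 , 58,84 ]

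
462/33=14 = 14.00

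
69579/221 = 314 + 185/221 = 314.84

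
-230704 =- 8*28838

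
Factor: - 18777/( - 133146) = 11/78 = 2^(-1 ) * 3^(-1)*11^1 * 13^(  -  1)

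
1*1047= 1047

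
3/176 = 3/176 = 0.02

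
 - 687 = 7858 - 8545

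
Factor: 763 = 7^1* 109^1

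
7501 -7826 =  - 325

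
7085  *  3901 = 27638585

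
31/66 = 31/66 = 0.47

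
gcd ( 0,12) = 12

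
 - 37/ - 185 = 1/5= 0.20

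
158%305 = 158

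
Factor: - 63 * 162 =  - 2^1 * 3^6*7^1 = - 10206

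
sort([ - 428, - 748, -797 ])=[-797,- 748, - 428 ]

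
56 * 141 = 7896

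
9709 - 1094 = 8615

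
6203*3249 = 20153547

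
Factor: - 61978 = -2^1*7^1*19^1*233^1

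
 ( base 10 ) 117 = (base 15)7C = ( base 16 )75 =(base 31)3o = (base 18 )69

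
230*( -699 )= -160770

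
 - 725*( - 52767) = 38256075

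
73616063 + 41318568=114934631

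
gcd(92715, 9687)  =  3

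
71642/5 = 14328 + 2/5 =14328.40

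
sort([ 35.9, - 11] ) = [-11, 35.9]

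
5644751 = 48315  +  5596436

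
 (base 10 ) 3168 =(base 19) 8ee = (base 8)6140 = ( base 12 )1A00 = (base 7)12144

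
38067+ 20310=58377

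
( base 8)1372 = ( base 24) 17I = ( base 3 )1001020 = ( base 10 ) 762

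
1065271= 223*4777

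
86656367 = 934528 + 85721839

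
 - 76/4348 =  - 19/1087 = - 0.02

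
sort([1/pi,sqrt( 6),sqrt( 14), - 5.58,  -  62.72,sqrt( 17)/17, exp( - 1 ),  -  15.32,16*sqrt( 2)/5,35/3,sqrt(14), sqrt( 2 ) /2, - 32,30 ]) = [  -  62.72, - 32,  -  15.32,-5.58,sqrt(17)/17,1/pi, exp( - 1) , sqrt ( 2) /2,sqrt( 6 ) , sqrt( 14), sqrt( 14),16*sqrt( 2)/5, 35/3, 30 ] 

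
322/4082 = 161/2041 = 0.08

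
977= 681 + 296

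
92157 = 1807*51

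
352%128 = 96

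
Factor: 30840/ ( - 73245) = -2^3*19^( -1 )  =  - 8/19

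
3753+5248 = 9001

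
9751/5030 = 1+4721/5030 = 1.94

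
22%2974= 22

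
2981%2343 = 638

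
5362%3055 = 2307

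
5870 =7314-1444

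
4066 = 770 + 3296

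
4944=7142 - 2198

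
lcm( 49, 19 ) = 931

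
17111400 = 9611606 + 7499794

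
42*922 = 38724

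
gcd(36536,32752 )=8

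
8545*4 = 34180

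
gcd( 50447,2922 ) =1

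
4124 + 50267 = 54391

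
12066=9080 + 2986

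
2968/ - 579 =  - 2968/579 =- 5.13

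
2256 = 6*376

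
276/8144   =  69/2036 = 0.03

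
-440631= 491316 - 931947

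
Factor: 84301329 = 3^1 * 7^1*61^1*65809^1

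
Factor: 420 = 2^2*3^1*5^1*7^1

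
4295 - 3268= 1027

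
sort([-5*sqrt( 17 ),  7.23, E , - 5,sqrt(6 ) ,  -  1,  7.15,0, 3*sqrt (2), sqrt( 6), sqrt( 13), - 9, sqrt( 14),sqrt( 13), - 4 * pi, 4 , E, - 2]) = [ - 5*sqrt( 17) , - 4*pi , - 9,-5,-2, - 1 , 0,  sqrt (6) , sqrt( 6 ),E, E,sqrt( 13),sqrt (13),sqrt(14),4,3*sqrt(2),  7.15, 7.23 ]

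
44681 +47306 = 91987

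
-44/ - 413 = 44/413  =  0.11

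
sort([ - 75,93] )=[ - 75,93] 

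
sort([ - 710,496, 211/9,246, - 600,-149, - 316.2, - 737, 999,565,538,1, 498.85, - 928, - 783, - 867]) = [ - 928, - 867, - 783, - 737, - 710, - 600, - 316.2,- 149,1, 211/9 , 246, 496, 498.85,  538, 565, 999 ] 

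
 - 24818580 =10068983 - 34887563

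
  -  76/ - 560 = 19/140 = 0.14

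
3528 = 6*588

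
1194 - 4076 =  - 2882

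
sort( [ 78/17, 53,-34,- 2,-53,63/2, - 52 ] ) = [  -  53, - 52,  -  34,-2 , 78/17, 63/2,53 ] 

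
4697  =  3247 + 1450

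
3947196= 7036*561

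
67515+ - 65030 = 2485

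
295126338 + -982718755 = - 687592417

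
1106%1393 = 1106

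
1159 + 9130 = 10289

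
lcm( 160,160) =160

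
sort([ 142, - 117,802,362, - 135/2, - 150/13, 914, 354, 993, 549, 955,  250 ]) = [ - 117,-135/2, - 150/13,142, 250,354,362, 549, 802,914, 955, 993 ] 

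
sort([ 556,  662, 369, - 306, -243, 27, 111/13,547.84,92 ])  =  [ - 306 , - 243,111/13,27, 92,369,547.84, 556, 662]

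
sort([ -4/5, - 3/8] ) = [ - 4/5, - 3/8 ] 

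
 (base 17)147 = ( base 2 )101101100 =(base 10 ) 364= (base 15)194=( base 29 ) CG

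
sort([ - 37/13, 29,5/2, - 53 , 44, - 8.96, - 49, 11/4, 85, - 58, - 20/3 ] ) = [-58, - 53, - 49, - 8.96, - 20/3  , - 37/13,5/2,11/4, 29, 44, 85 ] 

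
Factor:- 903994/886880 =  - 2^(- 4 )*5^( - 1 )*7^1*13^1*23^( - 1 )*241^ ( - 1)*4967^1 = -451997/443440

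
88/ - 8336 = - 1  +  1031/1042 = - 0.01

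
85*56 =4760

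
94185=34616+59569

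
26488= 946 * 28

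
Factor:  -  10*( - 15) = 2^1*3^1*5^2 = 150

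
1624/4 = 406 = 406.00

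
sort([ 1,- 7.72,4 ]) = [ - 7.72,1, 4]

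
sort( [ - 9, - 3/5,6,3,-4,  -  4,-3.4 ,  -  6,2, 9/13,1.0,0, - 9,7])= [ -9, - 9,  -  6 ,-4,  -  4, - 3.4,-3/5  ,  0,9/13,  1.0, 2,3, 6, 7 ]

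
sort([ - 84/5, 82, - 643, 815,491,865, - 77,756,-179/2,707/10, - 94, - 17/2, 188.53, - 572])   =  [ - 643,  -  572, - 94,-179/2, - 77, - 84/5, - 17/2, 707/10 , 82, 188.53 , 491,756, 815, 865 ]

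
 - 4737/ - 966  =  1579/322 = 4.90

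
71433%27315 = 16803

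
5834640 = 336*17365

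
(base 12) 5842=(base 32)9JI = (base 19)1850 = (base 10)9842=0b10011001110010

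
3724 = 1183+2541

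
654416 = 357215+297201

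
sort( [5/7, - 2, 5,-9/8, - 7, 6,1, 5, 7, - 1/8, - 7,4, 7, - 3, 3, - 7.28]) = [ - 7.28 , - 7, - 7, - 3, - 2, -9/8,  -  1/8, 5/7, 1,3, 4, 5, 5,6, 7, 7]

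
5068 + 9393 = 14461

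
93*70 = 6510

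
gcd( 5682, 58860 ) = 6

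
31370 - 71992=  - 40622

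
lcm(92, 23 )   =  92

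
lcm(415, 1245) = 1245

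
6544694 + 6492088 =13036782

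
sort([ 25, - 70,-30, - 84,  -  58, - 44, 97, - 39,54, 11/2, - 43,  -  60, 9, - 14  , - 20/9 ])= [ - 84, - 70,-60 ,-58,-44, - 43,- 39, - 30, - 14, - 20/9, 11/2, 9,25, 54, 97 ] 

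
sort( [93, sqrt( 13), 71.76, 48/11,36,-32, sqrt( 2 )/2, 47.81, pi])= [ - 32, sqrt( 2)/2,  pi, sqrt( 13),48/11, 36,47.81, 71.76, 93]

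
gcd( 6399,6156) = 81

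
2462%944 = 574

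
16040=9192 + 6848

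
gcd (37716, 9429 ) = 9429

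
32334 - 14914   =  17420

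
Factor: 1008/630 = 2^3 * 5^( - 1) = 8/5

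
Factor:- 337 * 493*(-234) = 38876994 = 2^1*3^2*13^1*17^1*29^1 * 337^1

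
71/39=1 + 32/39 = 1.82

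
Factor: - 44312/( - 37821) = 2^3*3^(-1 ) * 7^( - 1) * 29^1*191^1 * 1801^( - 1)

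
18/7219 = 18/7219=0.00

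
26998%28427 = 26998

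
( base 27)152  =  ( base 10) 866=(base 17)2GG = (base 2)1101100010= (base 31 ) RT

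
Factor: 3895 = 5^1*19^1*41^1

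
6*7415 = 44490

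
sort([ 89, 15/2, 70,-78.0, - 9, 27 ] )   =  [ - 78.0, - 9 , 15/2, 27, 70,89]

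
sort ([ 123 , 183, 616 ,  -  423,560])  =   [ - 423 , 123,183, 560,616 ]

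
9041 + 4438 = 13479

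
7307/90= 81 + 17/90= 81.19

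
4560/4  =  1140 =1140.00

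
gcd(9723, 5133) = 3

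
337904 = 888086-550182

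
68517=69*993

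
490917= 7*70131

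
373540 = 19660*19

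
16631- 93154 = - 76523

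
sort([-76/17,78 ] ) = [ - 76/17, 78]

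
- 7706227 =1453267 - 9159494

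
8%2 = 0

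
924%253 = 165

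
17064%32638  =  17064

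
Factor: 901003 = 149^1*6047^1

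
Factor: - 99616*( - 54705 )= 5449493280 = 2^5*3^1 *5^1*7^1 * 11^1* 283^1*521^1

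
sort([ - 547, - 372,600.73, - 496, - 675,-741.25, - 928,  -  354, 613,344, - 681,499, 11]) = [-928, - 741.25, - 681, - 675,  -  547, - 496, - 372,-354,11, 344, 499, 600.73, 613 ] 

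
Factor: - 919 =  - 919^1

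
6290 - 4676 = 1614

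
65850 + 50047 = 115897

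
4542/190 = 23  +  86/95 = 23.91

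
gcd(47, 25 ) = 1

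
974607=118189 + 856418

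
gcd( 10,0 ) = 10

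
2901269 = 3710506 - 809237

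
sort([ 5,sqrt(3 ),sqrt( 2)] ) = [ sqrt( 2),sqrt(3 ) , 5] 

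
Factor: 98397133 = 98397133^1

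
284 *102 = 28968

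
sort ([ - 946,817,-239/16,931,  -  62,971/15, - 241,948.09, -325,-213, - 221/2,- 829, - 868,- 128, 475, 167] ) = [ - 946, - 868,-829,  -  325,  -  241, - 213, - 128, - 221/2, - 62, - 239/16,  971/15, 167,475, 817, 931, 948.09 ]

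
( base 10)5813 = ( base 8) 13265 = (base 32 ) 5LL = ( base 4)1122311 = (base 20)EAD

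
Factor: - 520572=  - 2^2*3^1*13^1*47^1*71^1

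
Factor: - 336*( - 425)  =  2^4*3^1*5^2*7^1*17^1=142800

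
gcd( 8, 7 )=1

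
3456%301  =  145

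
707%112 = 35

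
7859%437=430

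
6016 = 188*32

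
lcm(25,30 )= 150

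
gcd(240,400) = 80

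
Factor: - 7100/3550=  - 2^1=- 2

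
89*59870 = 5328430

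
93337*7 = 653359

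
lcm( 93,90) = 2790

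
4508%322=0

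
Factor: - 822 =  - 2^1*3^1*137^1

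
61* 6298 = 384178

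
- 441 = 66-507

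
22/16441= 22/16441  =  0.00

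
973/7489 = 973/7489 = 0.13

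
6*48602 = 291612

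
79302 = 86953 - 7651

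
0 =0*6145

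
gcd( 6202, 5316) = 886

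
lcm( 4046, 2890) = 20230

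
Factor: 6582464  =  2^6 * 7^2*2099^1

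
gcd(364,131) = 1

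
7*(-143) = - 1001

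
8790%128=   86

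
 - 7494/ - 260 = 28 + 107/130 = 28.82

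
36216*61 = 2209176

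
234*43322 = 10137348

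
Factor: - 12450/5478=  - 5^2 *11^ ( - 1) = - 25/11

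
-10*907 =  - 9070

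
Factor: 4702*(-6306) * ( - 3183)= 2^2*3^2*1051^1*1061^1 * 2351^1 = 94378534596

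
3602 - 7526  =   - 3924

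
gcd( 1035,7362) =9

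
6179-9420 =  - 3241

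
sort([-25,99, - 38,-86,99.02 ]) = [ - 86, - 38, - 25, 99, 99.02]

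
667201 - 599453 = 67748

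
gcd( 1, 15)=1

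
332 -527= - 195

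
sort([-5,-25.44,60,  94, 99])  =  [-25.44,-5, 60,94,99]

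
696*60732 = 42269472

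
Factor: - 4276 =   -  2^2*1069^1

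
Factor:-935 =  - 5^1*11^1*17^1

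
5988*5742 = 34383096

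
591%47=27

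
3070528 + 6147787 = 9218315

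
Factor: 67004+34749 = 101753 = 97^1* 1049^1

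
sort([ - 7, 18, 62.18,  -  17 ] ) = [ - 17, - 7  ,  18, 62.18]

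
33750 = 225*150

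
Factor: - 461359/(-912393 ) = 3^( - 2 )*101377^(-1)*  461359^1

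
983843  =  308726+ 675117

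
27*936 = 25272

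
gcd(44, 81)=1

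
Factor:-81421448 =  - 2^3*1597^1*6373^1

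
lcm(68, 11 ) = 748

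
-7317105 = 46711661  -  54028766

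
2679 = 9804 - 7125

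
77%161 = 77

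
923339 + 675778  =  1599117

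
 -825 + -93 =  - 918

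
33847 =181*187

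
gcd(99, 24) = 3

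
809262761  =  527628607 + 281634154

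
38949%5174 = 2731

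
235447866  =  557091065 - 321643199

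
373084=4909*76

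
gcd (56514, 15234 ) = 6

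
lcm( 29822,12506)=387686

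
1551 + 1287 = 2838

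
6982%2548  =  1886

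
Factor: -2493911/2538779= - 7^1*37^1*9629^1*2538779^( - 1) 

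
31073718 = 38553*806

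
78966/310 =39483/155 = 254.73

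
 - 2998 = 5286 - 8284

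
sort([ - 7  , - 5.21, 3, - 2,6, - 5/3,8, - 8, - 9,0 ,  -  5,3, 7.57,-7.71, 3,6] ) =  [ - 9  , - 8, - 7.71, - 7, - 5.21,-5, - 2,  -  5/3,0 , 3,  3,3,6,6,7.57,8] 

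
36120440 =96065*376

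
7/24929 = 7/24929 = 0.00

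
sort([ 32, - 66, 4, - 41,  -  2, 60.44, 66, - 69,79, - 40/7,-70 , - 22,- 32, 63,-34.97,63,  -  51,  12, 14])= [ - 70,-69, - 66, - 51, - 41,-34.97, -32,-22, -40/7 ,- 2,4, 12, 14 , 32, 60.44,  63, 63,66,79 ]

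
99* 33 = 3267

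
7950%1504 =430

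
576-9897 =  - 9321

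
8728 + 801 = 9529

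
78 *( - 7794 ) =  - 607932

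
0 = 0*2829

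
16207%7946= 315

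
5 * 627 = 3135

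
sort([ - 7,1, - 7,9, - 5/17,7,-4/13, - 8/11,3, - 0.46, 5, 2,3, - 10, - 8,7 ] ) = [  -  10 , - 8, - 7, - 7, -8/11 , - 0.46, - 4/13, - 5/17, 1,2,3, 3,5,7,7,9 ] 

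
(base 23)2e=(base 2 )111100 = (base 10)60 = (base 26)28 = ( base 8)74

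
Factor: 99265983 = 3^1*1459^1*22679^1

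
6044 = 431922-425878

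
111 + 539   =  650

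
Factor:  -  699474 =  -  2^1*3^1*116579^1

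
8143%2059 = 1966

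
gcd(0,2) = 2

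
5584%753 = 313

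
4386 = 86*51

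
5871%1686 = 813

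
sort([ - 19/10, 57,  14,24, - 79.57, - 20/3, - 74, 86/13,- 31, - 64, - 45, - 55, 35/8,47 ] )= [ - 79.57, - 74, - 64,  -  55  , - 45, - 31,-20/3, - 19/10, 35/8,  86/13, 14 , 24, 47,57 ]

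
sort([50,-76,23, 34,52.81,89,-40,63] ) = [ - 76,  -  40 , 23,34,50,52.81, 63,89]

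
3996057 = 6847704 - 2851647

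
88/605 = 8/55=0.15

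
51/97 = 51/97 = 0.53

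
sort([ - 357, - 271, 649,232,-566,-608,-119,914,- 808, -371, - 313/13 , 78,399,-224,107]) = [ - 808, -608, - 566,-371,-357 ,-271, - 224, - 119, - 313/13,  78,107, 232,399,649, 914]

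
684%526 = 158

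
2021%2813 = 2021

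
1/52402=1/52402 = 0.00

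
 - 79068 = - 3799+  -  75269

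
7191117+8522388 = 15713505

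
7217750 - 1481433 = 5736317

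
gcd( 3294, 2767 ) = 1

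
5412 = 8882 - 3470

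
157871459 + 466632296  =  624503755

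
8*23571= 188568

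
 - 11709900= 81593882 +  - 93303782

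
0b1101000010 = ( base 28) 11m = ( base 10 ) 834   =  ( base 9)1126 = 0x342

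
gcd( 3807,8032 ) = 1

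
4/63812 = 1/15953 = 0.00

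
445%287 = 158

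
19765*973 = 19231345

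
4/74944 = 1/18736  =  0.00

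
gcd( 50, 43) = 1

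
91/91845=7/7065 =0.00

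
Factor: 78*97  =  2^1*3^1*13^1*97^1 = 7566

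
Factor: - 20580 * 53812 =- 1107450960 = -  2^4*3^1*5^1*7^3*11^1 * 1223^1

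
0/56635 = 0 = 0.00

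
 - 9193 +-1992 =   -  11185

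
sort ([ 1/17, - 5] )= [ - 5, 1/17]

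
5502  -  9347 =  - 3845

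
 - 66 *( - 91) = 6006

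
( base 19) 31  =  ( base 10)58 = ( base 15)3D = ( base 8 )72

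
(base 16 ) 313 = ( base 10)787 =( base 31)pc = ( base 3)1002011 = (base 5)11122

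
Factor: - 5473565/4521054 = - 2^(  -  1)* 3^(-1 )*5^1*67^1* 317^(  -  1)*2377^( -1 )*16339^1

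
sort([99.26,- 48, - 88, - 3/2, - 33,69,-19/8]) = [ - 88,  -  48,  -  33, - 19/8,  -  3/2,69,99.26] 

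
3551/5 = 3551/5 = 710.20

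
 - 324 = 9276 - 9600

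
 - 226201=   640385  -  866586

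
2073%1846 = 227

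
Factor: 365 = 5^1*73^1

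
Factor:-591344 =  - 2^4 * 13^1 *2843^1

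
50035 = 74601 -24566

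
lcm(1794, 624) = 14352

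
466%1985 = 466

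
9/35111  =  9/35111  =  0.00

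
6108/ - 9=- 2036/3  =  -678.67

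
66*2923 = 192918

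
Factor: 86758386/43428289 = 2^1*3^1*11^1*13^1*101117^1*43428289^( - 1)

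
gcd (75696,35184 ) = 48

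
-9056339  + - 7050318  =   - 16106657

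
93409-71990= 21419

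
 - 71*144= -10224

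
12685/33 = 384 + 13/33 = 384.39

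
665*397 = 264005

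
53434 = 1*53434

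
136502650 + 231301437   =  367804087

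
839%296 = 247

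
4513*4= 18052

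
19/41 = 19/41 = 0.46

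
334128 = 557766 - 223638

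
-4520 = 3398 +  - 7918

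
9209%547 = 457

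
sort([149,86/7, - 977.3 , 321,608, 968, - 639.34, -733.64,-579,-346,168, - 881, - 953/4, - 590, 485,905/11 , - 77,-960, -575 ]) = [-977.3,  -  960, - 881 ,-733.64, - 639.34, - 590, - 579, - 575, - 346,-953/4 ,-77,86/7,905/11,149,  168,321,485, 608,968]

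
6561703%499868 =63419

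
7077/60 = 2359/20 = 117.95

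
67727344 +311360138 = 379087482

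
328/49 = 328/49   =  6.69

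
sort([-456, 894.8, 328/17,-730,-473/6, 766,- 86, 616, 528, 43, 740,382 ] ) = [ - 730,  -  456, - 86, - 473/6, 328/17 , 43 , 382,528, 616 , 740 , 766,894.8 ] 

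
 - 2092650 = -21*99650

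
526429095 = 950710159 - 424281064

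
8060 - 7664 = 396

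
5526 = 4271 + 1255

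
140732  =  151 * 932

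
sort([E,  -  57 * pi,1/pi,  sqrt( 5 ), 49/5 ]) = [- 57*pi, 1/pi,sqrt( 5 ), E,49/5]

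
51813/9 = 5757= 5757.00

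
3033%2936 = 97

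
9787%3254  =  25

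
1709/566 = 3 + 11/566 = 3.02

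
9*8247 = 74223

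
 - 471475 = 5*( - 94295 ) 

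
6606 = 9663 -3057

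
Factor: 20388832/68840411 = 2^5*89^1*191^( - 1)*7159^1*360421^( - 1) 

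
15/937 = 15/937=0.02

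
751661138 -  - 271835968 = 1023497106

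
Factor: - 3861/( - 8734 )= 2^( - 1 )*3^3*13^1*397^ ( -1) = 351/794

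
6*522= 3132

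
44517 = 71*627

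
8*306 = 2448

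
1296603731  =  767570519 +529033212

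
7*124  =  868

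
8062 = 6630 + 1432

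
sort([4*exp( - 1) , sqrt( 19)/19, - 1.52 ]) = [ - 1.52, sqrt(19)/19,4*exp(- 1) ] 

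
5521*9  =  49689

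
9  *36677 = 330093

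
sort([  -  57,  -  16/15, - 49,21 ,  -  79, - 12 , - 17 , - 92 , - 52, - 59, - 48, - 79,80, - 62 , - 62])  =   [ - 92, - 79,-79,- 62 , - 62, - 59,  -  57, - 52, - 49, - 48, - 17 , - 12,  -  16/15,  21, 80]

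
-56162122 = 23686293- 79848415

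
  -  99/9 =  - 11 = - 11.00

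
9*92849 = 835641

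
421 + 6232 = 6653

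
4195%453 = 118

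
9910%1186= 422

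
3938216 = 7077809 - 3139593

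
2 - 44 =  - 42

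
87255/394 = 87255/394 = 221.46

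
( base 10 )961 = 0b1111000001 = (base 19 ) 2CB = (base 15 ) 441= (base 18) 2h7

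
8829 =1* 8829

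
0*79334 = 0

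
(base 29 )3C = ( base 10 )99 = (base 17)5e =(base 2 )1100011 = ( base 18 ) 59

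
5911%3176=2735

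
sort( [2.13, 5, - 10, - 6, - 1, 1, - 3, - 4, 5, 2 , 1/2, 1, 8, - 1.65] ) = [- 10, - 6,  -  4, - 3 , - 1.65, - 1,1/2, 1,1, 2,  2.13,  5,  5 , 8]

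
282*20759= 5854038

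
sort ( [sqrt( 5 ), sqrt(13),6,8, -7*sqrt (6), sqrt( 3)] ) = [ - 7 * sqrt(6) , sqrt(3),sqrt(5 ), sqrt(13) , 6,  8 ] 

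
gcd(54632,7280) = 8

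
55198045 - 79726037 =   -  24527992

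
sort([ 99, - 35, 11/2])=[-35, 11/2, 99]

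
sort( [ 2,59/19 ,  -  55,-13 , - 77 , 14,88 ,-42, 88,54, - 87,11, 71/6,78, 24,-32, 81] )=[-87, -77  , - 55, - 42, - 32, - 13,2,59/19,11,71/6, 14,24,54, 78,81,88 , 88]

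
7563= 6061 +1502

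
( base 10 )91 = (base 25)3G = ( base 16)5b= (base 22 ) 43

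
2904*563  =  1634952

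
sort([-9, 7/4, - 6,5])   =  [ - 9, - 6,7/4, 5]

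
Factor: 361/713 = 19^2*23^(-1)*31^ ( - 1 ) 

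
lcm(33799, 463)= 33799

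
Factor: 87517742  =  2^1 * 13^1*  3366067^1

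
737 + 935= 1672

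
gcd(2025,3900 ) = 75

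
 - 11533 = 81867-93400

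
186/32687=186/32687 = 0.01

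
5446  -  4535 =911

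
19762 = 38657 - 18895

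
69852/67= 1042 + 38/67 = 1042.57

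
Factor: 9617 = 59^1*163^1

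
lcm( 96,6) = 96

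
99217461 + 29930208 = 129147669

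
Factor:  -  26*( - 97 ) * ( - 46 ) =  - 116012 = - 2^2 * 13^1*23^1 * 97^1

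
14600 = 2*7300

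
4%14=4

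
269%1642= 269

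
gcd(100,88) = 4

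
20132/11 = 20132/11 = 1830.18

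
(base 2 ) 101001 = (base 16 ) 29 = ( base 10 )41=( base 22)1J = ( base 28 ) 1D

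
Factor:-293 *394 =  - 2^1*197^1*293^1 = - 115442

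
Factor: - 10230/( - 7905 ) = 22/17=2^1*11^1 * 17^( - 1 ) 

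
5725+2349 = 8074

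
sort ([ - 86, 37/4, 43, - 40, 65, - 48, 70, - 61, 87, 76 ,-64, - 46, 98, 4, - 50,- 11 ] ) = [ - 86, - 64 , - 61 , - 50,  -  48, - 46, - 40,-11, 4, 37/4, 43, 65,70,76,87, 98] 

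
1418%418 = 164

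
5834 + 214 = 6048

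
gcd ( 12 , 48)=12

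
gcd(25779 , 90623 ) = 13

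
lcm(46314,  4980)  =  463140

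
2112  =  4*528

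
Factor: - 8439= - 3^1*29^1* 97^1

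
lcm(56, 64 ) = 448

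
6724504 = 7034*956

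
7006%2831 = 1344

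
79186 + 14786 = 93972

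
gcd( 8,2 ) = 2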